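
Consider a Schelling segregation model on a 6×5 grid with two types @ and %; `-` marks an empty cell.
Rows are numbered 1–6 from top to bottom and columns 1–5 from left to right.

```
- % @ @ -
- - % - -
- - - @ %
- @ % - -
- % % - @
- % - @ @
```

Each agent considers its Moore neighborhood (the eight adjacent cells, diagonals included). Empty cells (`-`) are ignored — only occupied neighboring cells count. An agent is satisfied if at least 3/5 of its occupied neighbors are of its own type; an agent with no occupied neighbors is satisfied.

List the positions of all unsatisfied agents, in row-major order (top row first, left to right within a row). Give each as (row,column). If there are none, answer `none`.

Row 1: (1,2)% 1/2 not · (1,3)@ 1/3 not · (1,4)@ 1/2 not
Row 2: (2,3)% 1/4 not
Row 3: (3,4)@ 0/3 not · (3,5)% 0/1 not
Row 4: (4,2)@ 0/3 not · (4,3)% 2/4 not
Row 5: (5,2)% 3/4 satisfied · (5,3)% 3/5 satisfied · (5,5)@ 2/2 satisfied
Row 6: (6,2)% 2/2 satisfied · (6,4)@ 2/3 satisfied · (6,5)@ 2/2 satisfied

(1,2), (1,3), (1,4), (2,3), (3,4), (3,5), (4,2), (4,3)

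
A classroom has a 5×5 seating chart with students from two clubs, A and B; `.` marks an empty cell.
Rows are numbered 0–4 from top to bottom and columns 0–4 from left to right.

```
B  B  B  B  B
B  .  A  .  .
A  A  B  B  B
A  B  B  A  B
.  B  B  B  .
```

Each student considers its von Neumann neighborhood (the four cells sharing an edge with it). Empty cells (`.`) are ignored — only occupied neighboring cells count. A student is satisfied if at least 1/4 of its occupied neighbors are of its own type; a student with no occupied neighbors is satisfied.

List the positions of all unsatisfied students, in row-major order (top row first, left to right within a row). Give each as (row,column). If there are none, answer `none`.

(0,0)B 2/2 satisfied
(0,1)B 2/2 satisfied
(0,2)B 2/3 satisfied
(0,3)B 2/2 satisfied
(0,4)B 1/1 satisfied
(1,0)B 1/2 satisfied
(1,2)A 0/2 not
(2,0)A 2/3 satisfied
(2,1)A 1/3 satisfied
(2,2)B 2/4 satisfied
(2,3)B 2/3 satisfied
(2,4)B 2/2 satisfied
(3,0)A 1/2 satisfied
(3,1)B 2/4 satisfied
(3,2)B 3/4 satisfied
(3,3)A 0/4 not
(3,4)B 1/2 satisfied
(4,1)B 2/2 satisfied
(4,2)B 3/3 satisfied
(4,3)B 1/2 satisfied

(1,2), (3,3)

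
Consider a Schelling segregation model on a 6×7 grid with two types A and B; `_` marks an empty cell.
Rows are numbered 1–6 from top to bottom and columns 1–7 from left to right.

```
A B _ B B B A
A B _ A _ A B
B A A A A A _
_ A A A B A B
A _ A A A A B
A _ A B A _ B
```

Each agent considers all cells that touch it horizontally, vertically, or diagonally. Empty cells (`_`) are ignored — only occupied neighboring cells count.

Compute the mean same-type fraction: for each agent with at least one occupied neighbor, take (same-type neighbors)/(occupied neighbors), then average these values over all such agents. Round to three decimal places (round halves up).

0.565

Row 1: (1,1)A 1/3 · (1,2)B 1/3 · (1,4)B 1/2 · (1,5)B 2/4 · (1,6)B 2/4 · (1,7)A 1/3
Row 2: (2,1)A 2/5 · (2,2)B 2/6 · (2,4)A 3/5 · (2,6)A 3/6 · (2,7)B 1/4
Row 3: (3,1)B 1/4 · (3,2)A 4/6 · (3,3)A 6/7 · (3,4)A 5/6 · (3,5)A 6/7 · (3,6)A 3/6
Row 4: (4,2)A 5/6 · (4,3)A 7/7 · (4,4)A 7/8 · (4,5)B 0/8 · (4,6)A 4/7 · (4,7)B 1/4
Row 5: (5,1)A 2/2 · (5,3)A 5/6 · (5,4)A 6/8 · (5,5)A 5/7 · (5,6)A 3/7 · (5,7)B 2/4
Row 6: (6,1)A 1/1 · (6,3)A 2/3 · (6,4)B 0/5 · (6,5)A 3/4 · (6,7)B 1/2
Sum over 34 agents: 1/3 + 1/3 + 1/2 + 2/4 + 2/4 + 1/3 + 2/5 + 2/6 + 3/5 + 3/6 + 1/4 + 1/4 + 4/6 + 6/7 + 5/6 + 6/7 + 3/6 + 5/6 + 7/7 + 7/8 + 0/8 + 4/7 + 1/4 + 2/2 + 5/6 + 6/8 + 5/7 + 3/7 + 2/4 + 1/1 + 2/3 + 0/5 + 3/4 + 1/2 = 3229/168; mean = 3229/168 ÷ 34 = 3229/5712 = 0.565301… → 0.565.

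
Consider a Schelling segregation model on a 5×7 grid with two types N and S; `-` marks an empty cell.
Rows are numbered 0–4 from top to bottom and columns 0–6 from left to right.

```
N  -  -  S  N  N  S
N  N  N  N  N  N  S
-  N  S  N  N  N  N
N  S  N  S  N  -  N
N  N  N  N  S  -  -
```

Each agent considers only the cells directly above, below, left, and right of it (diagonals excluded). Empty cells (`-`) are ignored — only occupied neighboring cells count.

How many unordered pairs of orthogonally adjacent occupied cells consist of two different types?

19

Scan each occupied cell's neighbors to the right and below so each pair is counted once.
From row 0: 3 unlike of 8 pairs (running 3/8).
From row 1: 3 unlike of 12 pairs (running 6/20).
From row 2: 5 unlike of 10 pairs (running 11/30).
From row 3: 7 unlike of 9 pairs (running 18/39).
From row 4: 1 unlike of 4 pairs (running 19/43).
Total adjacent occupied pairs: 43; unlike-type pairs: 19.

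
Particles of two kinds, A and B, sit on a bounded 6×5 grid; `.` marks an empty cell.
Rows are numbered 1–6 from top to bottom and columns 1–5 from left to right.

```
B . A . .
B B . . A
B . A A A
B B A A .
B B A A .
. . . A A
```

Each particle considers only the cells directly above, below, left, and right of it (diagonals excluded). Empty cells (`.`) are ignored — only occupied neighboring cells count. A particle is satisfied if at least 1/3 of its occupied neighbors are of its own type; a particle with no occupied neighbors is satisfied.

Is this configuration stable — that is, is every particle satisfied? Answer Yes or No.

Yes

Row 1: (1,1)B 1/1 ✓ · (1,3)A 0/0 ✓
Row 2: (2,1)B 3/3 ✓ · (2,2)B 1/1 ✓ · (2,5)A 1/1 ✓
Row 3: (3,1)B 2/2 ✓ · (3,3)A 2/2 ✓ · (3,4)A 3/3 ✓ · (3,5)A 2/2 ✓
Row 4: (4,1)B 3/3 ✓ · (4,2)B 2/3 ✓ · (4,3)A 3/4 ✓ · (4,4)A 3/3 ✓
Row 5: (5,1)B 2/2 ✓ · (5,2)B 2/3 ✓ · (5,3)A 2/3 ✓ · (5,4)A 3/3 ✓
Row 6: (6,4)A 2/2 ✓ · (6,5)A 1/1 ✓
All meet the threshold, so the configuration is stable.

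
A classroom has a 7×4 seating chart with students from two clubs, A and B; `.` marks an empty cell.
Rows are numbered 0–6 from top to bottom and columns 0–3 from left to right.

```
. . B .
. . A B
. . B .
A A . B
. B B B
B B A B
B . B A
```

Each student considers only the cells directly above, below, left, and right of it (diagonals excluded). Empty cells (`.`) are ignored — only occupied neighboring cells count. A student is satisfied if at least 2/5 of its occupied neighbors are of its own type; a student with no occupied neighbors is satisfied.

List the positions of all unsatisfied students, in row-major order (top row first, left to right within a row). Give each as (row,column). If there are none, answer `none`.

(0,2), (1,2), (1,3), (2,2), (5,2), (5,3), (6,2), (6,3)

(0,2)B 0/1 ✗
(1,2)A 0/3 ✗
(1,3)B 0/1 ✗
(2,2)B 0/1 ✗
(3,0)A 1/1 ✓
(3,1)A 1/2 ✓
(3,3)B 1/1 ✓
(4,1)B 2/3 ✓
(4,2)B 2/3 ✓
(4,3)B 3/3 ✓
(5,0)B 2/2 ✓
(5,1)B 2/3 ✓
(5,2)A 0/4 ✗
(5,3)B 1/3 ✗
(6,0)B 1/1 ✓
(6,2)B 0/2 ✗
(6,3)A 0/2 ✗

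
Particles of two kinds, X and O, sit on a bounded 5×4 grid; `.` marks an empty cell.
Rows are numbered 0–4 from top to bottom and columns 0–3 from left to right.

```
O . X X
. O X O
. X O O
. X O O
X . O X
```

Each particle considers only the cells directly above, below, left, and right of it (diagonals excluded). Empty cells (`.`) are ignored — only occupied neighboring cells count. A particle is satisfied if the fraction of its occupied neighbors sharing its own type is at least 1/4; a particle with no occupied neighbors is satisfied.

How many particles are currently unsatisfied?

2

Row 0: (0,0)O 0/0 satisfied · (0,2)X 2/2 satisfied · (0,3)X 1/2 satisfied
Row 1: (1,1)O 0/2 not · (1,2)X 1/4 satisfied · (1,3)O 1/3 satisfied
Row 2: (2,1)X 1/3 satisfied · (2,2)O 2/4 satisfied · (2,3)O 3/3 satisfied
Row 3: (3,1)X 1/2 satisfied · (3,2)O 3/4 satisfied · (3,3)O 2/3 satisfied
Row 4: (4,0)X 0/0 satisfied · (4,2)O 1/2 satisfied · (4,3)X 0/2 not
Unsatisfied: (1,1), (4,3) — 2 in total.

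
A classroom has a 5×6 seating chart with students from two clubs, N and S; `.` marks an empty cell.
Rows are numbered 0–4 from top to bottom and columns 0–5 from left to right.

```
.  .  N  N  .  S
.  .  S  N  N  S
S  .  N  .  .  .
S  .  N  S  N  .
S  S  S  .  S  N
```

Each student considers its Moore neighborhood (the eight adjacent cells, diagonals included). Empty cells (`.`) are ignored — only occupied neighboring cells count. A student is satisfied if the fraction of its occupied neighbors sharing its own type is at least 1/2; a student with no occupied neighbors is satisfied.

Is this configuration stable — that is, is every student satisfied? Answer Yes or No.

Row 0: (0,2)N 2/3 satisfied · (0,3)N 3/4 satisfied · (0,5)S 1/2 satisfied
Row 1: (1,2)S 0/4 not · (1,3)N 4/5 satisfied · (1,4)N 2/4 satisfied · (1,5)S 1/2 satisfied
Row 2: (2,0)S 1/1 satisfied · (2,2)N 2/4 satisfied
Row 3: (3,0)S 3/3 satisfied · (3,2)N 1/4 not · (3,3)S 2/5 not · (3,4)N 1/3 not
Row 4: (4,0)S 2/2 satisfied · (4,1)S 3/4 satisfied · (4,2)S 2/3 satisfied · (4,4)S 1/3 not · (4,5)N 1/2 satisfied
For instance (1,2) has only 0/4 same-type neighbors, below 1/2.

No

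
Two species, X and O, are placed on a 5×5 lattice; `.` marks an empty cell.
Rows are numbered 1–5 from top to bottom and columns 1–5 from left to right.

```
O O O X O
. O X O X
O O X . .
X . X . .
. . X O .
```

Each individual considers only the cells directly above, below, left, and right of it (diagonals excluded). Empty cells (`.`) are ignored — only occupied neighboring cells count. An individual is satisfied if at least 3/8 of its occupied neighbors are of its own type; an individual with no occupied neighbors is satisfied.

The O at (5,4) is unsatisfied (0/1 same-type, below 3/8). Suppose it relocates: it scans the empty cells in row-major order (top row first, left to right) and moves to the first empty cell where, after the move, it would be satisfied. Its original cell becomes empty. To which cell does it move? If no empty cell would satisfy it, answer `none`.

Vacating (5,4). Empty cells in order:
  (2,1): 3/3 same-type → satisfied — stop here.

(2,1)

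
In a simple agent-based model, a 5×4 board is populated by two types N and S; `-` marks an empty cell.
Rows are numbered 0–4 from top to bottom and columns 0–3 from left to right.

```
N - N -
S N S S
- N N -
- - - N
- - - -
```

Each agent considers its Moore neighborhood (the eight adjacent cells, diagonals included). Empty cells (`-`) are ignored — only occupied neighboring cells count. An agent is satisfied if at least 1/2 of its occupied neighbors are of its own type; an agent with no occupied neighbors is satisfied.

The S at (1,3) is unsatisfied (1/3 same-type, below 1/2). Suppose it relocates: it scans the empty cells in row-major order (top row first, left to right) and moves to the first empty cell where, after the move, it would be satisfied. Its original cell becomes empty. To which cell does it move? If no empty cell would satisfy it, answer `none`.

(0,3)

Vacating (1,3). Empty cells in order:
  (0,1): 2/5 same-type → still unsatisfied.
  (0,3): 1/2 same-type → satisfied — stop here.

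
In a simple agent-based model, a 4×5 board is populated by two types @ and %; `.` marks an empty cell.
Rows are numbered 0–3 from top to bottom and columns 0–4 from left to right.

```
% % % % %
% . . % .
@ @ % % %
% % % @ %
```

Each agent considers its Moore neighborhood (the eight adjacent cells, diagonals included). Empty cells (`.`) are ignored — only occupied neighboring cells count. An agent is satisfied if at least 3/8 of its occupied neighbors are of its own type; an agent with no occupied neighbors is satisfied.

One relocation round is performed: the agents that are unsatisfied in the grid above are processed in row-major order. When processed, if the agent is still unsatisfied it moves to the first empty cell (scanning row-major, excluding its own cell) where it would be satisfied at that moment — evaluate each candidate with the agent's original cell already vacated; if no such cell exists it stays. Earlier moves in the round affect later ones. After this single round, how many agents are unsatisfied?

1

Initially unsatisfied (in order): (2,0), (2,1), (3,0), (3,3).
  (2,0): no empty cell satisfies it; stays.
  (2,1): no empty cell satisfies it; stays.
  (3,0) → (1,1).
  (3,3) → (3,0).
Resulting grid:
% % % % %
% % . % .
@ @ % % %
@ % % . %
Unsatisfied now: (2,1).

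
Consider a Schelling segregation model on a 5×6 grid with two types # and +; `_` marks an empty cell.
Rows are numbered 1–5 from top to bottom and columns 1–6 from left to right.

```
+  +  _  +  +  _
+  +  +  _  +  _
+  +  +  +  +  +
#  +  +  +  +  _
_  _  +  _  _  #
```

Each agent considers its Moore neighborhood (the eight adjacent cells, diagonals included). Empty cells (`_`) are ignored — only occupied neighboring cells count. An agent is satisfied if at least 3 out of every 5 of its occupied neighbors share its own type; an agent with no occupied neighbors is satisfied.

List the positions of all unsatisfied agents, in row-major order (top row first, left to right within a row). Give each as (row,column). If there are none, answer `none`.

(4,1), (5,6)

(1,1)+ 3/3 satisfied
(1,2)+ 4/4 satisfied
(1,4)+ 3/3 satisfied
(1,5)+ 2/2 satisfied
(2,1)+ 5/5 satisfied
(2,2)+ 7/7 satisfied
(2,3)+ 6/6 satisfied
(2,5)+ 5/5 satisfied
(3,1)+ 4/5 satisfied
(3,2)+ 7/8 satisfied
(3,3)+ 7/7 satisfied
(3,4)+ 7/7 satisfied
(3,5)+ 5/5 satisfied
(3,6)+ 3/3 satisfied
(4,1)# 0/3 not
(4,2)+ 5/6 satisfied
(4,3)+ 6/6 satisfied
(4,4)+ 6/6 satisfied
(4,5)+ 4/5 satisfied
(5,3)+ 3/3 satisfied
(5,6)# 0/1 not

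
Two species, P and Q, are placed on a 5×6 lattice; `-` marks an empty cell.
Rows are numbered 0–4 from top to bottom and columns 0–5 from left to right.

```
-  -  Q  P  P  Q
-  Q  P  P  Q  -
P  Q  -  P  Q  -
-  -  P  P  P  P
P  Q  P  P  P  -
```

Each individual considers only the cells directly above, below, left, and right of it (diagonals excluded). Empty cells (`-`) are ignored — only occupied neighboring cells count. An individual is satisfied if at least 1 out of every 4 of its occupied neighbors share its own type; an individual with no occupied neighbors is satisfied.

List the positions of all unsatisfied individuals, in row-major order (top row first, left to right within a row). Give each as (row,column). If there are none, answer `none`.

(0,2), (0,5), (2,0), (4,0), (4,1)

(0,2)Q 0/2 not
(0,3)P 2/3 satisfied
(0,4)P 1/3 satisfied
(0,5)Q 0/1 not
(1,1)Q 1/2 satisfied
(1,2)P 1/3 satisfied
(1,3)P 3/4 satisfied
(1,4)Q 1/3 satisfied
(2,0)P 0/1 not
(2,1)Q 1/2 satisfied
(2,3)P 2/3 satisfied
(2,4)Q 1/3 satisfied
(3,2)P 2/2 satisfied
(3,3)P 4/4 satisfied
(3,4)P 3/4 satisfied
(3,5)P 1/1 satisfied
(4,0)P 0/1 not
(4,1)Q 0/2 not
(4,2)P 2/3 satisfied
(4,3)P 3/3 satisfied
(4,4)P 2/2 satisfied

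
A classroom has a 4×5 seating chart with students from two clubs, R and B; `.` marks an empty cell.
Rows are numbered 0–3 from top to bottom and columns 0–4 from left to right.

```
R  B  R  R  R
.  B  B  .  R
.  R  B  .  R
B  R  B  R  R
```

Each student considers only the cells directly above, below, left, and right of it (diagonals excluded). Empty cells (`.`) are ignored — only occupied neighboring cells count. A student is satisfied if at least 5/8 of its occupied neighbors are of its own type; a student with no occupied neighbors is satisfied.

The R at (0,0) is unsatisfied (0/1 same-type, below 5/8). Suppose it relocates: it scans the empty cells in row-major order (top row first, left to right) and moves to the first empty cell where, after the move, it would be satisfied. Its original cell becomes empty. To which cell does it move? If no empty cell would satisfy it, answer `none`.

(1,3)

Vacating (0,0). Empty cells in order:
  (1,0): 0/1 same-type → still unsatisfied.
  (1,3): 2/3 same-type → satisfied — stop here.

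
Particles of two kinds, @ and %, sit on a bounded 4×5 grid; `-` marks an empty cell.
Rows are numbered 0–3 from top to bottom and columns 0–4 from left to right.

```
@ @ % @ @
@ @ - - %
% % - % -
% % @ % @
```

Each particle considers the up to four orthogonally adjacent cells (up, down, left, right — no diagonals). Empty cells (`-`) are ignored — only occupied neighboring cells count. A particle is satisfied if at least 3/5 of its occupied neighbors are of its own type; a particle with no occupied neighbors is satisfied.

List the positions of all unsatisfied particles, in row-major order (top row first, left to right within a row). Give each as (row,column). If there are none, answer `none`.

(0,0)@ 2/2 ok
(0,1)@ 2/3 ok
(0,2)% 0/2 unhappy
(0,3)@ 1/2 unhappy
(0,4)@ 1/2 unhappy
(1,0)@ 2/3 ok
(1,1)@ 2/3 ok
(1,4)% 0/1 unhappy
(2,0)% 2/3 ok
(2,1)% 2/3 ok
(2,3)% 1/1 ok
(3,0)% 2/2 ok
(3,1)% 2/3 ok
(3,2)@ 0/2 unhappy
(3,3)% 1/3 unhappy
(3,4)@ 0/1 unhappy

(0,2), (0,3), (0,4), (1,4), (3,2), (3,3), (3,4)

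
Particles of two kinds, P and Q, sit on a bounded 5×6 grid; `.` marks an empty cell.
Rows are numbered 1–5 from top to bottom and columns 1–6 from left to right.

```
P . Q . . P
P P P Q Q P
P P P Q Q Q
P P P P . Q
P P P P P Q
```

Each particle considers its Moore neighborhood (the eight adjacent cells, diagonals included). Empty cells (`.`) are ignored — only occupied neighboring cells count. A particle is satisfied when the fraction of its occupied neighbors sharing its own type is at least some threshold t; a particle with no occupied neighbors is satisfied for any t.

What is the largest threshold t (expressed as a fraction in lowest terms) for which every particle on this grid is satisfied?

1/4

Row 1: (1,1)P 2/2 · (1,3)Q 1/3 · (1,6)P 1/2
Row 2: (2,1)P 4/4 · (2,2)P 6/7 · (2,3)P 3/6 · (2,4)Q 4/6 · (2,5)Q 4/6 · (2,6)P 1/4
Row 3: (3,1)P 5/5 · (3,2)P 8/8 · (3,3)P 6/8 · (3,4)Q 3/7 · (3,5)Q 5/7 · (3,6)Q 3/4
Row 4: (4,1)P 5/5 · (4,2)P 8/8 · (4,3)P 7/8 · (4,4)P 5/7 · (4,6)Q 3/4
Row 5: (5,1)P 3/3 · (5,2)P 5/5 · (5,3)P 5/5 · (5,4)P 4/4 · (5,5)P 2/4 · (5,6)Q 1/2
The smallest same-type fraction is 1/4 at (2,6), which reduces to 1/4. Any threshold above that leaves this particle unsatisfied.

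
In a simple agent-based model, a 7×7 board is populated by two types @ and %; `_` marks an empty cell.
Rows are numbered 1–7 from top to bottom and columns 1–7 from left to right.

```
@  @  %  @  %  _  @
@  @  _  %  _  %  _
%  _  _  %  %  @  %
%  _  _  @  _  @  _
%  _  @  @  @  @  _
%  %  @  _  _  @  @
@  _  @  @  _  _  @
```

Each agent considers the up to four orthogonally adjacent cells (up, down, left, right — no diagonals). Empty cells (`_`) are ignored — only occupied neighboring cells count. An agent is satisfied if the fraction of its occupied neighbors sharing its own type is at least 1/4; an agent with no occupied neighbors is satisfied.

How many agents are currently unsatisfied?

6

(1,1)@ 2/2 ok
(1,2)@ 2/3 ok
(1,3)% 0/2 unhappy
(1,4)@ 0/3 unhappy
(1,5)% 0/1 unhappy
(1,7)@ 0/0 ok
(2,1)@ 2/3 ok
(2,2)@ 2/2 ok
(2,4)% 1/2 ok
(2,6)% 0/1 unhappy
(3,1)% 1/2 ok
(3,4)% 2/3 ok
(3,5)% 1/2 ok
(3,6)@ 1/4 ok
(3,7)% 0/1 unhappy
(4,1)% 2/2 ok
(4,4)@ 1/2 ok
(4,6)@ 2/2 ok
(5,1)% 2/2 ok
(5,3)@ 2/2 ok
(5,4)@ 3/3 ok
(5,5)@ 2/2 ok
(5,6)@ 3/3 ok
(6,1)% 2/3 ok
(6,2)% 1/2 ok
(6,3)@ 2/3 ok
(6,6)@ 2/2 ok
(6,7)@ 2/2 ok
(7,1)@ 0/1 unhappy
(7,3)@ 2/2 ok
(7,4)@ 1/1 ok
(7,7)@ 1/1 ok
Unsatisfied: (1,3), (1,4), (1,5), (2,6), (3,7), (7,1) — 6 in total.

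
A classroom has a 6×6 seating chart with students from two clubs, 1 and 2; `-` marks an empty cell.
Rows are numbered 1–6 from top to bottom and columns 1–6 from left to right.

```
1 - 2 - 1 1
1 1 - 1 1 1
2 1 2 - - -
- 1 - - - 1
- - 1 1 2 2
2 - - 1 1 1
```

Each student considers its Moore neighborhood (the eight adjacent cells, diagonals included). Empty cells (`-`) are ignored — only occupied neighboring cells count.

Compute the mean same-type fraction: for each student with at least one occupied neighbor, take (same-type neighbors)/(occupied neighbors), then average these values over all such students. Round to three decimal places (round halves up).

Row 1: (1,1)1 2/2 · (1,3)2 0/2 · (1,5)1 4/4 · (1,6)1 3/3
Row 2: (2,1)1 3/4 · (2,2)1 3/6 · (2,4)1 2/4 · (2,5)1 4/4 · (2,6)1 3/3
Row 3: (3,1)2 0/4 · (3,2)1 3/5 · (3,3)2 0/4
Row 4: (4,2)1 2/4 · (4,6)1 0/2
Row 5: (5,3)1 3/3 · (5,4)1 3/4 · (5,5)2 1/6 · (5,6)2 1/4
Row 6: (6,1)2 — no occupied neighbors · (6,4)1 3/4 · (6,5)1 3/5 · (6,6)1 1/3
Sum over 21 students: 2/2 + 0/2 + 4/4 + 3/3 + 3/4 + 3/6 + 2/4 + 4/4 + 3/3 + 0/4 + 3/5 + 0/4 + 2/4 + 0/2 + 3/3 + 3/4 + 1/6 + 1/4 + 3/4 + 3/5 + 1/3 = 117/10; mean = 117/10 ÷ 21 = 39/70 = 0.557142… → 0.557.

0.557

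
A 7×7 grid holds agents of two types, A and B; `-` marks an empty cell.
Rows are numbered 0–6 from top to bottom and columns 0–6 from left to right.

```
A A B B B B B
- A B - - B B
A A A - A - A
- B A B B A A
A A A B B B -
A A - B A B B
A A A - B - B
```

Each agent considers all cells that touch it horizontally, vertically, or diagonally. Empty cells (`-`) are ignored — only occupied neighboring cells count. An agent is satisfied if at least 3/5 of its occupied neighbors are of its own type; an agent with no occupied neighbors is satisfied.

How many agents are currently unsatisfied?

Row 0: (0,0)A 2/2 ok · (0,1)A 2/4 unhappy · (0,2)B 2/4 unhappy · (0,3)B 3/3 ok · (0,4)B 3/3 ok · (0,5)B 4/4 ok · (0,6)B 3/3 ok
Row 1: (1,1)A 5/7 ok · (1,2)B 2/6 unhappy · (1,5)B 4/6 ok · (1,6)B 3/4 ok
Row 2: (2,0)A 2/3 ok · (2,1)A 4/6 ok · (2,2)A 3/6 unhappy · (2,4)A 1/4 unhappy · (2,6)A 2/4 unhappy
Row 3: (3,1)B 0/7 unhappy · (3,2)A 4/7 unhappy · (3,3)B 3/7 unhappy · (3,4)B 4/6 ok · (3,5)A 3/6 unhappy · (3,6)A 2/3 ok
Row 4: (4,0)A 3/4 ok · (4,1)A 5/6 ok · (4,2)A 3/7 unhappy · (4,3)B 4/7 unhappy · (4,4)B 6/8 ok · (4,5)B 4/7 unhappy
Row 5: (5,0)A 5/5 ok · (5,1)A 7/7 ok · (5,3)B 3/6 unhappy · (5,4)A 0/6 unhappy · (5,5)B 5/6 ok · (5,6)B 3/3 ok
Row 6: (6,0)A 3/3 ok · (6,1)A 4/4 ok · (6,2)A 2/3 ok · (6,4)B 2/3 ok · (6,6)B 2/2 ok
Unsatisfied: (0,1), (0,2), (1,2), (2,2), (2,4), (2,6), (3,1), (3,2), (3,3), (3,5), (4,2), (4,3), (4,5), (5,3), (5,4) — 15 in total.

15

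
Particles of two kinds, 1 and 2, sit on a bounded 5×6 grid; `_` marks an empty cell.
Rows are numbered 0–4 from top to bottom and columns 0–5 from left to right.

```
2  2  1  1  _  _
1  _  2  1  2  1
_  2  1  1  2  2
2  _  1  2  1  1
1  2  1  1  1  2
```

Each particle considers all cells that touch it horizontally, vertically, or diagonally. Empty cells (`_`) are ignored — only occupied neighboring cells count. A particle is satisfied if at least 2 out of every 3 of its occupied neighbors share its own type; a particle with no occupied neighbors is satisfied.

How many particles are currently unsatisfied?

23

Row 0: (0,0)2 1/2 not · (0,1)2 2/4 not · (0,2)1 2/4 not · (0,3)1 2/4 not
Row 1: (1,0)1 0/3 not · (1,2)2 2/7 not · (1,3)1 4/7 not · (1,4)2 2/6 not · (1,5)1 0/3 not
Row 2: (2,1)2 2/5 not · (2,2)1 3/6 not · (2,3)1 4/8 not · (2,4)2 3/8 not · (2,5)2 2/5 not
Row 3: (3,0)2 2/3 satisfied · (3,2)1 4/7 not · (3,3)2 1/8 not · (3,4)1 4/8 not · (3,5)1 2/5 not
Row 4: (4,0)1 0/2 not · (4,1)2 1/4 not · (4,2)1 2/4 not · (4,3)1 4/5 satisfied · (4,4)1 3/5 not · (4,5)2 0/3 not
Unsatisfied: (0,0), (0,1), (0,2), (0,3), (1,0), (1,2), (1,3), (1,4), (1,5), (2,1), (2,2), (2,3), (2,4), (2,5), (3,2), (3,3), (3,4), (3,5), (4,0), (4,1), (4,2), (4,4), (4,5) — 23 in total.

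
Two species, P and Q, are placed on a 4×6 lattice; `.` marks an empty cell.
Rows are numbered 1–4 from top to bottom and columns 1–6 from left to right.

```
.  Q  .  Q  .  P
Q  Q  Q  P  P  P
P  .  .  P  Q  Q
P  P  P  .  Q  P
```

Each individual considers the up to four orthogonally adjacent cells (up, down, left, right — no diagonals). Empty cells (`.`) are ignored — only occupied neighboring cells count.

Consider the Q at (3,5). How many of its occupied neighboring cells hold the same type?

Occupied neighbors of (3,5): (2,5)=P, (4,5)=Q, (3,4)=P, (3,6)=Q.
Same type (Q): 2 of 4.

2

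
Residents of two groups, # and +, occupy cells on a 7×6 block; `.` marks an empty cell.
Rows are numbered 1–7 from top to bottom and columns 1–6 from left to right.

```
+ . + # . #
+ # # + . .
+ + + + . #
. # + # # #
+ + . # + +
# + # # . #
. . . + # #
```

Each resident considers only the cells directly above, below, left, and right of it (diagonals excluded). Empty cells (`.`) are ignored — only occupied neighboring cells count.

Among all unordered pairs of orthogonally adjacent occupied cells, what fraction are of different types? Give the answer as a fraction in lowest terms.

Scan each occupied cell's neighbors to the right and below so each pair is counted once.
From row 1: 3 unlike of 4 pairs (running 3/4).
From row 2: 4 unlike of 7 pairs (running 7/11).
From row 3: 2 unlike of 7 pairs (running 9/18).
From row 4: 5 unlike of 8 pairs (running 14/26).
From row 5: 3 unlike of 7 pairs (running 17/33).
From row 6: 3 unlike of 5 pairs (running 20/38).
From row 7: 1 unlike of 2 pairs (running 21/40).
Total adjacent occupied pairs: 40; unlike-type pairs: 21.
21/40 is already in lowest terms.

21/40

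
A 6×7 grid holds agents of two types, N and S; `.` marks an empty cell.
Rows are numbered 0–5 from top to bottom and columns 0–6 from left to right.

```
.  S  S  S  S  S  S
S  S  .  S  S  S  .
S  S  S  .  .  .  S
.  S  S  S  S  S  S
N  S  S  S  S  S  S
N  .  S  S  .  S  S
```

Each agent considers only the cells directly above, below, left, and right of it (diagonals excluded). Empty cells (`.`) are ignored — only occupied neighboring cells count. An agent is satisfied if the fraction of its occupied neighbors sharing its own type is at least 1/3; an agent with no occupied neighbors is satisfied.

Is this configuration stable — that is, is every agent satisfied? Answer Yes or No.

(0,1)S 2/2 satisfied
(0,2)S 2/2 satisfied
(0,3)S 3/3 satisfied
(0,4)S 3/3 satisfied
(0,5)S 3/3 satisfied
(0,6)S 1/1 satisfied
(1,0)S 2/2 satisfied
(1,1)S 3/3 satisfied
(1,3)S 2/2 satisfied
(1,4)S 3/3 satisfied
(1,5)S 2/2 satisfied
(2,0)S 2/2 satisfied
(2,1)S 4/4 satisfied
(2,2)S 2/2 satisfied
(2,6)S 1/1 satisfied
(3,1)S 3/3 satisfied
(3,2)S 4/4 satisfied
(3,3)S 3/3 satisfied
(3,4)S 3/3 satisfied
(3,5)S 3/3 satisfied
(3,6)S 3/3 satisfied
(4,0)N 1/2 satisfied
(4,1)S 2/3 satisfied
(4,2)S 4/4 satisfied
(4,3)S 4/4 satisfied
(4,4)S 3/3 satisfied
(4,5)S 4/4 satisfied
(4,6)S 3/3 satisfied
(5,0)N 1/1 satisfied
(5,2)S 2/2 satisfied
(5,3)S 2/2 satisfied
(5,5)S 2/2 satisfied
(5,6)S 2/2 satisfied
All meet the threshold, so the configuration is stable.

Yes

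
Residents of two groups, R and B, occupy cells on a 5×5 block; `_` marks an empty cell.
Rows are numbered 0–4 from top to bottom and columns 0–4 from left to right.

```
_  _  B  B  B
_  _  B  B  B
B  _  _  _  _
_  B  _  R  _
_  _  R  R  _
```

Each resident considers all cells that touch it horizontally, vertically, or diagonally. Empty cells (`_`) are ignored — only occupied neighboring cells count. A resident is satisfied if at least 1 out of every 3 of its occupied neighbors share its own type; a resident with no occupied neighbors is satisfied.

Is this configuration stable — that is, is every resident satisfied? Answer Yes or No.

(0,2)B 3/3 ✓
(0,3)B 5/5 ✓
(0,4)B 3/3 ✓
(1,2)B 3/3 ✓
(1,3)B 5/5 ✓
(1,4)B 3/3 ✓
(2,0)B 1/1 ✓
(3,1)B 1/2 ✓
(3,3)R 2/2 ✓
(4,2)R 2/3 ✓
(4,3)R 2/2 ✓
All meet the threshold, so the configuration is stable.

Yes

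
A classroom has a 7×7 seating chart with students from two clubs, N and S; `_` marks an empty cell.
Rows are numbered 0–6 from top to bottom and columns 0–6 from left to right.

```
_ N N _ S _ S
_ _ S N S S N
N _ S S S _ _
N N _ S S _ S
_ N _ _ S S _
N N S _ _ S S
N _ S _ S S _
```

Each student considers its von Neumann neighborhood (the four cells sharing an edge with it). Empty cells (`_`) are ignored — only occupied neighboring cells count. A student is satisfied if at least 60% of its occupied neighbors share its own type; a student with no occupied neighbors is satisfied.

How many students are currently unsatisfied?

7

Row 0: (0,1)N 1/1 satisfied · (0,2)N 1/2 not · (0,4)S 1/1 satisfied · (0,6)S 0/1 not
Row 1: (1,2)S 1/3 not · (1,3)N 0/3 not · (1,4)S 3/4 satisfied · (1,5)S 1/2 not · (1,6)N 0/2 not
Row 2: (2,0)N 1/1 satisfied · (2,2)S 2/2 satisfied · (2,3)S 3/4 satisfied · (2,4)S 3/3 satisfied
Row 3: (3,0)N 2/2 satisfied · (3,1)N 2/2 satisfied · (3,3)S 2/2 satisfied · (3,4)S 3/3 satisfied · (3,6)S 0/0 satisfied
Row 4: (4,1)N 2/2 satisfied · (4,4)S 2/2 satisfied · (4,5)S 2/2 satisfied
Row 5: (5,0)N 2/2 satisfied · (5,1)N 2/3 satisfied · (5,2)S 1/2 not · (5,5)S 3/3 satisfied · (5,6)S 1/1 satisfied
Row 6: (6,0)N 1/1 satisfied · (6,2)S 1/1 satisfied · (6,4)S 1/1 satisfied · (6,5)S 2/2 satisfied
Unsatisfied: (0,2), (0,6), (1,2), (1,3), (1,5), (1,6), (5,2) — 7 in total.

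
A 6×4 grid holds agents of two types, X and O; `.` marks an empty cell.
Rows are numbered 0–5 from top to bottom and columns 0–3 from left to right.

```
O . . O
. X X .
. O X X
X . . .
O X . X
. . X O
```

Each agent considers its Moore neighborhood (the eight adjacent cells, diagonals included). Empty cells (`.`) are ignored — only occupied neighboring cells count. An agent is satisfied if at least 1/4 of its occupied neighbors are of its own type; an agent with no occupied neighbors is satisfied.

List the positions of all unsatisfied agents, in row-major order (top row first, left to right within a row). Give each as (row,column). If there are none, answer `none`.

(0,0), (0,3), (2,1), (4,0), (5,3)

Row 0: (0,0)O 0/1 ✗ · (0,3)O 0/1 ✗
Row 1: (1,1)X 2/4 ✓ · (1,2)X 3/5 ✓
Row 2: (2,1)O 0/4 ✗ · (2,2)X 3/4 ✓ · (2,3)X 2/2 ✓
Row 3: (3,0)X 1/3 ✓
Row 4: (4,0)O 0/2 ✗ · (4,1)X 2/3 ✓ · (4,3)X 1/2 ✓
Row 5: (5,2)X 2/3 ✓ · (5,3)O 0/2 ✗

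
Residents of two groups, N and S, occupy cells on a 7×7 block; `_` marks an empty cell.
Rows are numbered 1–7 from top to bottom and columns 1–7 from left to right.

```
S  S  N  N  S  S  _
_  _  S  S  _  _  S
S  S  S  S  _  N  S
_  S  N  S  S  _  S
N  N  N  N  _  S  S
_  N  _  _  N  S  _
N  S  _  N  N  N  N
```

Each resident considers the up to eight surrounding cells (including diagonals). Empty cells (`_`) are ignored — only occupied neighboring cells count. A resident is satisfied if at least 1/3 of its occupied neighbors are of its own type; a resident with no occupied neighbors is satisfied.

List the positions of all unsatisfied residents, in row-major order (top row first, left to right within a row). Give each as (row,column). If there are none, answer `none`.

(1,3), (1,4), (3,6), (7,2)

(1,1)S 1/1 ok
(1,2)S 2/3 ok
(1,3)N 1/4 unhappy
(1,4)N 1/4 unhappy
(1,5)S 2/3 ok
(1,6)S 2/2 ok
(2,3)S 5/7 ok
(2,4)S 4/6 ok
(2,7)S 2/3 ok
(3,1)S 2/2 ok
(3,2)S 4/5 ok
(3,3)S 6/7 ok
(3,4)S 5/6 ok
(3,6)N 0/4 unhappy
(3,7)S 2/3 ok
(4,2)S 3/7 ok
(4,3)N 3/8 ok
(4,4)S 3/6 ok
(4,5)S 3/5 ok
(4,7)S 3/4 ok
(5,1)N 2/3 ok
(5,2)N 4/5 ok
(5,3)N 4/6 ok
(5,4)N 3/5 ok
(5,6)S 4/5 ok
(5,7)S 3/3 ok
(6,2)N 4/5 ok
(6,5)N 4/6 ok
(6,6)S 2/6 ok
(7,1)N 1/2 ok
(7,2)S 0/2 unhappy
(7,4)N 2/2 ok
(7,5)N 3/4 ok
(7,6)N 3/4 ok
(7,7)N 1/2 ok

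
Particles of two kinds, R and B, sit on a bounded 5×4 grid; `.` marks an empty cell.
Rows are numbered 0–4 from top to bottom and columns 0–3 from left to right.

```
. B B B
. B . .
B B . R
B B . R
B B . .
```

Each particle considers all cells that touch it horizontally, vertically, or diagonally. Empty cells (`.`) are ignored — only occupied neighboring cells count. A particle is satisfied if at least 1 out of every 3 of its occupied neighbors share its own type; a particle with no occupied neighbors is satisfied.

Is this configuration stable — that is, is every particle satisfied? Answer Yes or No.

Row 0: (0,1)B 2/2 ok · (0,2)B 3/3 ok · (0,3)B 1/1 ok
Row 1: (1,1)B 4/4 ok
Row 2: (2,0)B 4/4 ok · (2,1)B 4/4 ok · (2,3)R 1/1 ok
Row 3: (3,0)B 5/5 ok · (3,1)B 5/5 ok · (3,3)R 1/1 ok
Row 4: (4,0)B 3/3 ok · (4,1)B 3/3 ok
All meet the threshold, so the configuration is stable.

Yes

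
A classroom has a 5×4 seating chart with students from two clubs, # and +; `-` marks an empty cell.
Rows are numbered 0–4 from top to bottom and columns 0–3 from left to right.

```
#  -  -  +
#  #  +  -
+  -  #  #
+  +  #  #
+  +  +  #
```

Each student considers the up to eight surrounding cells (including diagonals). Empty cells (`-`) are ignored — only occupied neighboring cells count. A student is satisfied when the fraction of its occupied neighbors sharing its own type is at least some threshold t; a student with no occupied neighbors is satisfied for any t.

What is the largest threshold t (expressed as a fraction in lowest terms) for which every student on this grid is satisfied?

1/4

Row 0: (0,0)# 2/2 · (0,3)+ 1/1
Row 1: (1,0)# 2/3 · (1,1)# 3/5 · (1,2)+ 1/4
Row 2: (2,0)+ 2/4 · (2,2)# 4/6 · (2,3)# 3/4
Row 3: (3,0)+ 4/4 · (3,1)+ 5/7 · (3,2)# 4/7 · (3,3)# 4/5
Row 4: (4,0)+ 3/3 · (4,1)+ 4/5 · (4,2)+ 2/5 · (4,3)# 2/3
The smallest same-type fraction is 1/4 at (1,2), which reduces to 1/4. Any threshold above that leaves this student unsatisfied.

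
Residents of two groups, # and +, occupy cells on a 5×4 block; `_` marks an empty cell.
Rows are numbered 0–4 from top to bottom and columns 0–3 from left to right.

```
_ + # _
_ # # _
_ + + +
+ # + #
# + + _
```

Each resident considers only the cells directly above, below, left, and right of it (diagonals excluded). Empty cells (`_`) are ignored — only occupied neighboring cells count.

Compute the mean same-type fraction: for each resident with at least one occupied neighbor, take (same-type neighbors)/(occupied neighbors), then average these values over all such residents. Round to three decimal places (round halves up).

0.351

Row 0: (0,1)+ 0/2 · (0,2)# 1/2
Row 1: (1,1)# 1/3 · (1,2)# 2/3
Row 2: (2,1)+ 1/3 · (2,2)+ 3/4 · (2,3)+ 1/2
Row 3: (3,0)+ 0/2 · (3,1)# 0/4 · (3,2)+ 2/4 · (3,3)# 0/2
Row 4: (4,0)# 0/2 · (4,1)+ 1/3 · (4,2)+ 2/2
Sum over 14 residents: 0/2 + 1/2 + 1/3 + 2/3 + 1/3 + 3/4 + 1/2 + 0/2 + 0/4 + 2/4 + 0/2 + 0/2 + 1/3 + 2/2 = 59/12; mean = 59/12 ÷ 14 = 59/168 = 0.351190… → 0.351.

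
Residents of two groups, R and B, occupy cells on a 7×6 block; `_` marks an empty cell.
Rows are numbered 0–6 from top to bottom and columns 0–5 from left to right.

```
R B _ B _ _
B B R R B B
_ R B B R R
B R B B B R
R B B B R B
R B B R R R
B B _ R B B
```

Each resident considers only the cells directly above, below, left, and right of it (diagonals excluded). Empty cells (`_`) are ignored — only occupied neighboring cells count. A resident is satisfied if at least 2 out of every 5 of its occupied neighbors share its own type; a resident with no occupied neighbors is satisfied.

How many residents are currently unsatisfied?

Row 0: (0,0)R 0/2 unhappy · (0,1)B 1/2 ok · (0,3)B 0/1 unhappy
Row 1: (1,0)B 1/2 ok · (1,1)B 2/4 ok · (1,2)R 1/3 unhappy · (1,3)R 1/4 unhappy · (1,4)B 1/3 unhappy · (1,5)B 1/2 ok
Row 2: (2,1)R 1/3 unhappy · (2,2)B 2/4 ok · (2,3)B 2/4 ok · (2,4)R 1/4 unhappy · (2,5)R 2/3 ok
Row 3: (3,0)B 0/2 unhappy · (3,1)R 1/4 unhappy · (3,2)B 3/4 ok · (3,3)B 4/4 ok · (3,4)B 1/4 unhappy · (3,5)R 1/3 unhappy
Row 4: (4,0)R 1/3 unhappy · (4,1)B 2/4 ok · (4,2)B 4/4 ok · (4,3)B 2/4 ok · (4,4)R 1/4 unhappy · (4,5)B 0/3 unhappy
Row 5: (5,0)R 1/3 unhappy · (5,1)B 3/4 ok · (5,2)B 2/3 ok · (5,3)R 2/4 ok · (5,4)R 3/4 ok · (5,5)R 1/3 unhappy
Row 6: (6,0)B 1/2 ok · (6,1)B 2/2 ok · (6,3)R 1/2 ok · (6,4)B 1/3 unhappy · (6,5)B 1/2 ok
Unsatisfied: (0,0), (0,3), (1,2), (1,3), (1,4), (2,1), (2,4), (3,0), (3,1), (3,4), (3,5), (4,0), (4,4), (4,5), (5,0), (5,5), (6,4) — 17 in total.

17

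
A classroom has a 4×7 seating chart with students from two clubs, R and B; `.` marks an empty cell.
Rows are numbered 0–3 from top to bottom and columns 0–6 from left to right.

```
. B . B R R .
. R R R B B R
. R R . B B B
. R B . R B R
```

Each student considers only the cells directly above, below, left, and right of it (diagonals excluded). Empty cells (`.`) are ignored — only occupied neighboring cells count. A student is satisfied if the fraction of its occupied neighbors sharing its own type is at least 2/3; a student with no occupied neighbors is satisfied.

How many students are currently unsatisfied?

14

(0,1)B 0/1 unhappy
(0,3)B 0/2 unhappy
(0,4)R 1/3 unhappy
(0,5)R 1/2 unhappy
(1,1)R 2/3 ok
(1,2)R 3/3 ok
(1,3)R 1/3 unhappy
(1,4)B 2/4 unhappy
(1,5)B 2/4 unhappy
(1,6)R 0/2 unhappy
(2,1)R 3/3 ok
(2,2)R 2/3 ok
(2,4)B 2/3 ok
(2,5)B 4/4 ok
(2,6)B 1/3 unhappy
(3,1)R 1/2 unhappy
(3,2)B 0/2 unhappy
(3,4)R 0/2 unhappy
(3,5)B 1/3 unhappy
(3,6)R 0/2 unhappy
Unsatisfied: (0,1), (0,3), (0,4), (0,5), (1,3), (1,4), (1,5), (1,6), (2,6), (3,1), (3,2), (3,4), (3,5), (3,6) — 14 in total.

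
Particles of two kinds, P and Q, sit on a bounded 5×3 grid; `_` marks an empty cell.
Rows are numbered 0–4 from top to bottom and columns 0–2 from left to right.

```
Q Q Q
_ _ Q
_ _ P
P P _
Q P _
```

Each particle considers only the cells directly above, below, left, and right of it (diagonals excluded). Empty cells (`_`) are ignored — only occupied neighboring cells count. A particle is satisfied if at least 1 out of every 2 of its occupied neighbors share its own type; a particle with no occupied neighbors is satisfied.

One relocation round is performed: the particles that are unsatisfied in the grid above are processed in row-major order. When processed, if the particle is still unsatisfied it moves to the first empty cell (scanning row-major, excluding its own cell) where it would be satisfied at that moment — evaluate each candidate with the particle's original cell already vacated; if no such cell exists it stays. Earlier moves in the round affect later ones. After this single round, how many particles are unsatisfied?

Initially unsatisfied (in order): (2,2), (4,0).
  (2,2) → (2,0).
  (4,0) → (1,0).
Resulting grid:
Q Q Q
Q _ Q
P _ _
P P _
_ P _
All satisfied now.

0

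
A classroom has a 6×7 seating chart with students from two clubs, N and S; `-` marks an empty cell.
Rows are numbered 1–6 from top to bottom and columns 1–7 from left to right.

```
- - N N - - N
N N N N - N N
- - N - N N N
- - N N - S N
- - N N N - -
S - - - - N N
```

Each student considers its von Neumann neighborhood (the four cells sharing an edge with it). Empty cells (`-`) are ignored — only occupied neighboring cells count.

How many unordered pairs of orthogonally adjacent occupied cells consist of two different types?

Scan each occupied cell's neighbors to the right and below so each pair is counted once.
From row 1: 0 unlike of 4 pairs (running 0/4).
From row 2: 0 unlike of 7 pairs (running 0/11).
From row 3: 1 unlike of 5 pairs (running 1/16).
From row 4: 1 unlike of 4 pairs (running 2/20).
From row 5: 0 unlike of 2 pairs (running 2/22).
From row 6: 0 unlike of 1 pairs (running 2/23).
Total adjacent occupied pairs: 23; unlike-type pairs: 2.

2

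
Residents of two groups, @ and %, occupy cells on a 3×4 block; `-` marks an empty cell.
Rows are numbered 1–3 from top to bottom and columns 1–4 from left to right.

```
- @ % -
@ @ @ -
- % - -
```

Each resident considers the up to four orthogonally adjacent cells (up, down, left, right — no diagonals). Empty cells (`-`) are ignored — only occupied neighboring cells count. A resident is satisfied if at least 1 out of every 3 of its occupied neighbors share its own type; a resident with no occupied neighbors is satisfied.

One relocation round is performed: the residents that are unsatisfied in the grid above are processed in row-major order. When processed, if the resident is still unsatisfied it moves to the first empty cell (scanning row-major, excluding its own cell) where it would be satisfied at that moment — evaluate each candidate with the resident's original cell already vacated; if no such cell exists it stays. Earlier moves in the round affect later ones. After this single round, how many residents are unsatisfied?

0

Initially unsatisfied (in order): (1,3), (3,2).
  (1,3) → (1,4).
  (3,2) → (1,3).
Resulting grid:
- @ % %
@ @ @ -
- - - -
All satisfied now.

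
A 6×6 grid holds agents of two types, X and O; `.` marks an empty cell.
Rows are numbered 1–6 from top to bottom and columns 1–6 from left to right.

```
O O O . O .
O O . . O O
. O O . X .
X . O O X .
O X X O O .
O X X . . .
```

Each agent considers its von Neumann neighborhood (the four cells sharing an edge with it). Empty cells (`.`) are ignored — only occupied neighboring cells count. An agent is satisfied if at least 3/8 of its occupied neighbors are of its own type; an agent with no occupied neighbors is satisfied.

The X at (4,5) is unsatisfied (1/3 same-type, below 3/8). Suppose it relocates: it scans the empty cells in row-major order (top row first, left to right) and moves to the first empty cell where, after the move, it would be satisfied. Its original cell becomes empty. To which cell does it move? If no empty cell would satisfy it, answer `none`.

Vacating (4,5). Empty cells in order:
  (1,4): 0/2 same-type → still unsatisfied.
  (1,6): 0/2 same-type → still unsatisfied.
  (2,3): 0/3 same-type → still unsatisfied.
  (2,4): 0/1 same-type → still unsatisfied.
  (3,1): 1/3 same-type → still unsatisfied.
  (3,4): 1/3 same-type → still unsatisfied.
  (3,6): 1/2 same-type → satisfied — stop here.

(3,6)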